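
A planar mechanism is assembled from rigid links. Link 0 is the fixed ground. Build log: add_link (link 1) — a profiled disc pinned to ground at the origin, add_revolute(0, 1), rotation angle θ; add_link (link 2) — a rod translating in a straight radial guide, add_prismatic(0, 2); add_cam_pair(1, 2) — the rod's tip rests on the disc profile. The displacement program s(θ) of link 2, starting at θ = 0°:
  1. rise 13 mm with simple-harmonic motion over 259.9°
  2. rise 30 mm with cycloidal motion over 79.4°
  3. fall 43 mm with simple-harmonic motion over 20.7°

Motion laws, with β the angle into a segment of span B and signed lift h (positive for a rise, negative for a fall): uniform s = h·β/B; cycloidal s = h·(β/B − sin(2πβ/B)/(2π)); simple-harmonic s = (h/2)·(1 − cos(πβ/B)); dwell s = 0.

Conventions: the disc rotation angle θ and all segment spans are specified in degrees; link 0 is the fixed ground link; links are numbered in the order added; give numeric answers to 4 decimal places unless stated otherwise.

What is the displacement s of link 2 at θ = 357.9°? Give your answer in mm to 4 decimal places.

seg 1 [0°–259.9°] simple-harmonic, h=13: full span → s += 13 → s = 13.0000
seg 2 [259.9°–339.3°] cycloidal, h=30: full span → s += 30 → s = 43.0000
seg 3 [339.3°–360°] simple-harmonic, h=-43: θ=357.9° here. β=18.6, B=20.7. -43/2·(1 − cos(π·0.8986)) = -41.9173 → s = 1.0827

1.0827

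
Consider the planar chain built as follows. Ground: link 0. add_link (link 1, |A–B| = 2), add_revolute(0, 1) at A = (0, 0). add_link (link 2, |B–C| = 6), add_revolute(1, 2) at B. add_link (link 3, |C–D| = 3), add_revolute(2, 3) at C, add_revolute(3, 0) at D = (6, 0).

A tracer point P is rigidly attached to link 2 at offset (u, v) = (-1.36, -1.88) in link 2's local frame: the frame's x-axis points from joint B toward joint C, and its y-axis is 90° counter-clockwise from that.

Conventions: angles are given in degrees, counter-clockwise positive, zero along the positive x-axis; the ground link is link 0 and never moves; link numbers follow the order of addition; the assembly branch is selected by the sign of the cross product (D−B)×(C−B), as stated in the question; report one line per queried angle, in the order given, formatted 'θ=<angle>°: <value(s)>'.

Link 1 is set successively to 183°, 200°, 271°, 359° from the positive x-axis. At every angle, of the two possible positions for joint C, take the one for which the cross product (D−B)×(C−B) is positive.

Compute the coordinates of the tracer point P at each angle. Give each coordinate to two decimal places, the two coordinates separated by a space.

A=(0,0), D=(6.00,0)
θ=183°: B = A + 2.00·(cos183°, sin183°) = (-1.9973, -0.1047)
θ=183°: |BD| = 7.9979
θ=183°: circle(B,6.00) ∩ circle(D,3.00): a=5.6869, h=1.9129
θ=183°:   candidates: C₊=(3.6641,1.8825) cross=15.299; C₋=(3.7142,-1.9430) cross=-15.299
θ=183°:   branch + wants cross > 0 → take C=(3.6641,1.8825) (cross=15.299)
θ=183°: ex = (C−B)/|BC| = (0.9436,0.3312); ey = (-0.3312,0.9436)
θ=183°: P = B + -1.36·ex + -1.88·ey = (-2.6579,-2.3290)
θ=200°: B = A + 2.00·(cos200°, sin200°) = (-1.8794, -0.6840)
θ=200°: |BD| = 7.9090
θ=200°: circle(B,6.00) ∩ circle(D,3.00): a=5.6614, h=1.9870
θ=200°:   candidates: C₊=(3.5890,1.7852) cross=15.715; C₋=(3.9327,-2.1740) cross=-15.715
θ=200°:   branch + wants cross > 0 → take C=(3.5890,1.7852) (cross=15.715)
θ=200°: ex = (C−B)/|BC| = (0.9114,0.4115); ey = (-0.4115,0.9114)
θ=200°: P = B + -1.36·ex + -1.88·ey = (-2.3452,-2.9572)
θ=271°: B = A + 2.00·(cos271°, sin271°) = (0.0349, -1.9997)
θ=271°: |BD| = 6.2914
θ=271°: circle(B,6.00) ∩ circle(D,3.00): a=5.2915, h=2.8285
θ=271°:   candidates: C₊=(4.1530,2.3640) cross=17.795; C₋=(5.9510,-2.9996) cross=-17.795
θ=271°:   branch + wants cross > 0 → take C=(4.1530,2.3640) (cross=17.795)
θ=271°: ex = (C−B)/|BC| = (0.6863,0.7273); ey = (-0.7273,0.6863)
θ=271°: P = B + -1.36·ex + -1.88·ey = (0.4688,-4.2791)
θ=359°: B = A + 2.00·(cos359°, sin359°) = (1.9997, -0.0349)
θ=359°: |BD| = 4.0005
θ=359°: circle(B,6.00) ∩ circle(D,3.00): a=5.3748, h=2.6667
θ=359°:   candidates: C₊=(7.3511,2.6785) cross=10.668; C₋=(7.3976,-2.6546) cross=-10.668
θ=359°:   branch + wants cross > 0 → take C=(7.3511,2.6785) (cross=10.668)
θ=359°: ex = (C−B)/|BC| = (0.8919,0.4522); ey = (-0.4522,0.8919)
θ=359°: P = B + -1.36·ex + -1.88·ey = (1.6369,-2.3267)

θ=183°: -2.66 -2.33
θ=200°: -2.35 -2.96
θ=271°: 0.47 -4.28
θ=359°: 1.64 -2.33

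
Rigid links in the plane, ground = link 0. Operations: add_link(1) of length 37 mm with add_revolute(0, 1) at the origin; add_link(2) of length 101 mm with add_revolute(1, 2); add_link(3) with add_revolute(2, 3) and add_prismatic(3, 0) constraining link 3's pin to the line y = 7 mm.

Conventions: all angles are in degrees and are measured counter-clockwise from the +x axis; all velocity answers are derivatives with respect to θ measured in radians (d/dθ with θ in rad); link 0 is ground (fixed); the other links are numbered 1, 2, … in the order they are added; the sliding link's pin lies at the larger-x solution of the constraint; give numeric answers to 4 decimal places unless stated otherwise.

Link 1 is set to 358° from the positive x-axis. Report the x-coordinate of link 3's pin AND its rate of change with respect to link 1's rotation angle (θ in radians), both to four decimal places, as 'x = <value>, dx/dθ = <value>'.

geometry: r = 37 mm, L = 101 mm, e = 7 mm
crank pin P = (r cos θ, r sin θ) = (36.977461, -1.291281)
h = r sin θ − e = -1.291281 − 7 = -8.291281
x = r cos θ + √(L² − h²) = 36.977461 + 100.659101 = 137.636562
dx/dθ = −r sin θ − h·r cos θ/√(L² − h²) (θ in radians; h = -8.291281) = 4.337112

x = 137.6366, dx/dθ = 4.3371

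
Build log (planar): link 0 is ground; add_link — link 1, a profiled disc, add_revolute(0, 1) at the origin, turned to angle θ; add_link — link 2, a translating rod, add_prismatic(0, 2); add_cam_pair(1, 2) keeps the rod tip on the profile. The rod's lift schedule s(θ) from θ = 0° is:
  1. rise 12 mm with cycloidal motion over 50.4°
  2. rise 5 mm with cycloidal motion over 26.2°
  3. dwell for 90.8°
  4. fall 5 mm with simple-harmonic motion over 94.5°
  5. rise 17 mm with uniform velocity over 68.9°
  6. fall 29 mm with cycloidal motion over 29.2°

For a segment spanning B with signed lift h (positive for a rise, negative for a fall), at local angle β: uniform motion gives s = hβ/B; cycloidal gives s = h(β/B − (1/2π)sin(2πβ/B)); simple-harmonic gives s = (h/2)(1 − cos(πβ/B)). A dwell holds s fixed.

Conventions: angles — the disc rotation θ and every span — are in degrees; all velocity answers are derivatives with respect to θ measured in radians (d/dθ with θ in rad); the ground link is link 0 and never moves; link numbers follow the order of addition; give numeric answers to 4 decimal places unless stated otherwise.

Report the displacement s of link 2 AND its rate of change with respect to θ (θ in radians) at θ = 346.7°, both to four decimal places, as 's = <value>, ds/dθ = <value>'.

seg 1 [0°–50.4°] cycloidal, h=12: full span → s += 12 → s = 12.0000
seg 2 [50.4°–76.6°] cycloidal, h=5: full span → s += 5 → s = 17.0000
seg 3 [76.6°–167.4°] dwell: s stays 17.0000
seg 4 [167.4°–261.9°] simple-harmonic, h=-5: full span → s += -5 → s = 12.0000
seg 5 [261.9°–330.8°] uniform, h=17: full span → s += 17 → s = 29.0000
seg 6 [330.8°–360°] cycloidal, h=-29: θ=346.7° here. β=15.9, B=29.2. -29·(0.5445 − sin(2π·0.5445)/(2π)) = -17.0654 → s = 11.9346
velocity in seg [330.8°–360°] (cycloidal), θ in radians: β = 15.9° = 0.2775 rad, B = 29.2° = 0.5096 rad; ds/dθ = (h/B)(1 − cos(2πβ/B)) = ((-29)/0.5096)(1 − cos(2π·0.5445)) = -111.594840 mm/rad

s = 11.9346, ds/dθ = -111.5948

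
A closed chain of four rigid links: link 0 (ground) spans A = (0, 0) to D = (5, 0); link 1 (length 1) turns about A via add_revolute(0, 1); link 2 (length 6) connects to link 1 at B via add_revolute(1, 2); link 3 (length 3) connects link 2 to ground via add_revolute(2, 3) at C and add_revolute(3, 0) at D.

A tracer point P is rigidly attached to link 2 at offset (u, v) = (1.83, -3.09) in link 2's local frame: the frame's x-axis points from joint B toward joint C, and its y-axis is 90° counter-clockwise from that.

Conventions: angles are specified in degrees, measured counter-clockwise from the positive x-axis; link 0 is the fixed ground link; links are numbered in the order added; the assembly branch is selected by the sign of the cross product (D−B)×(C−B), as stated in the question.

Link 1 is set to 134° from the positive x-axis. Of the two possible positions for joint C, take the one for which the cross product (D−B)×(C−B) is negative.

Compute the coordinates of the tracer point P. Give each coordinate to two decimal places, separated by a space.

A=(0,0), D=(5.00,0)
B = A + 1.00·(cos134°, sin134°) = (-0.6947, 0.7193)
|BD| = 5.7399
circle(B,6.00) ∩ circle(D,3.00): a=5.2219, h=2.9549
  candidates: C₊=(4.8564,2.9966) cross=16.961; C₋=(4.1158,-2.8667) cross=-16.961
  branch - wants cross < 0 → take C=(4.1158,-2.8667) (cross=-16.961)
ex = (C−B)/|BC| = (0.8017,-0.5977); ey = (0.5977,0.8017)
P = B + 1.83·ex + -3.09·ey = (-1.0743,-2.8518)

-1.07 -2.85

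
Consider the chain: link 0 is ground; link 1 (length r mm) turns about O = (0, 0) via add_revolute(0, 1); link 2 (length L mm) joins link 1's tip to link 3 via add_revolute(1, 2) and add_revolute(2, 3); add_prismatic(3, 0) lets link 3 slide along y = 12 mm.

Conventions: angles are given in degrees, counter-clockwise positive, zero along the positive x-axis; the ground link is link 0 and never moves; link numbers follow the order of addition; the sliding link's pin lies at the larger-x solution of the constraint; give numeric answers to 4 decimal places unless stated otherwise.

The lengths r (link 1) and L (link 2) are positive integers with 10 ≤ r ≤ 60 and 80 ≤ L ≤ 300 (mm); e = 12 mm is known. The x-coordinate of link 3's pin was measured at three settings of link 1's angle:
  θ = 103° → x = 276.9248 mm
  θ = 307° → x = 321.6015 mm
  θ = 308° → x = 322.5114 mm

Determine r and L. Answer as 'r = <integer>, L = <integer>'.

constraint per measurement: (x − r cos θ)² + (r sin θ − e)² = L²
subtracting the θ₁ and θ₂ equations cancels the r² and L² terms:
r = (x₁² − x₂²) / (2[(x₁cos θ₁ + e sin θ₁) − (x₂cos θ₂ + e sin θ₂)]) = 57.0000 → r = 57
L² = (x₁ − r cos θ₁)² + (r sin θ₁ − e)² = 85848.9825 → L = 293.0000 → L = 293
check at θ₃=308°: x = 322.5114 (printed 322.5114) ✓

r = 57, L = 293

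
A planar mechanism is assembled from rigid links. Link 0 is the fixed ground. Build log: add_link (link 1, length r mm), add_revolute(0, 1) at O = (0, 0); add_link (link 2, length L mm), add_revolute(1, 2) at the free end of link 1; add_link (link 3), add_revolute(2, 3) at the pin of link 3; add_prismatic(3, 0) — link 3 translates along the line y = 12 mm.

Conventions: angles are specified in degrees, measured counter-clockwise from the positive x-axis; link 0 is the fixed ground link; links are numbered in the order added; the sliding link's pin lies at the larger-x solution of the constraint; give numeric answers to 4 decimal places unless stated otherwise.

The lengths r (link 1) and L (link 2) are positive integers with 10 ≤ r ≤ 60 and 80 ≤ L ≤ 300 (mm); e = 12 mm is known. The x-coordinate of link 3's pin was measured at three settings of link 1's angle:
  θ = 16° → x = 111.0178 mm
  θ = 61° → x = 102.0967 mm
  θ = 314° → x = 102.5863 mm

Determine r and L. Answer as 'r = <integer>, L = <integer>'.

constraint per measurement: (x − r cos θ)² + (r sin θ − e)² = L²
subtracting the θ₁ and θ₂ equations cancels the r² and L² terms:
r = (x₁² − x₂²) / (2[(x₁cos θ₁ + e sin θ₁) − (x₂cos θ₂ + e sin θ₂)]) = 19.0000 → r = 19
L² = (x₁ − r cos θ₁)² + (r sin θ₁ − e)² = 8649.0093 → L = 93.0000 → L = 93
check at θ₃=314°: x = 102.5863 (printed 102.5863) ✓

r = 19, L = 93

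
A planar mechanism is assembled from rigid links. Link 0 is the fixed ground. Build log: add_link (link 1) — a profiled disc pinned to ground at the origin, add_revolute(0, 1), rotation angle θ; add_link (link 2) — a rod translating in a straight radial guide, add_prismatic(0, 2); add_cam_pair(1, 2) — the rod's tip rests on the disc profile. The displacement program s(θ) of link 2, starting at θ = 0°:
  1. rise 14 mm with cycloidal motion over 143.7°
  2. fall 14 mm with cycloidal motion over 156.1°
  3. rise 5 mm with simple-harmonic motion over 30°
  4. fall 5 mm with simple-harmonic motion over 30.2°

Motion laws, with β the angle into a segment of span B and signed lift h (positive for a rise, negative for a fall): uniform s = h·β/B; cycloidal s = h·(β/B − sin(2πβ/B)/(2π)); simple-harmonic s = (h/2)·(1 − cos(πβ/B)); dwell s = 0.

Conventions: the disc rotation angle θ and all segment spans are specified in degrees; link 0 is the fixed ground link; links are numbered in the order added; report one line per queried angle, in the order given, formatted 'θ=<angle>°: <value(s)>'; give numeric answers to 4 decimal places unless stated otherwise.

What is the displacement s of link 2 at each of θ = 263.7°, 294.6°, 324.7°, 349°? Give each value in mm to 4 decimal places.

seg 1 [0°–143.7°] cycloidal, h=14: full span → s += 14 → s = 14.0000
seg 2 [143.7°–299.8°] cycloidal, h=-14: θ=263.7° here. β=120, B=156.1. -14·(0.7687 − sin(2π·0.7687)/(2π)) = -12.9751 → s = 1.0249
seg 2 [143.7°–299.8°] cycloidal, h=-14: θ=294.6° here. β=150.9, B=156.1. -14·(0.9667 − sin(2π·0.9667)/(2π)) = -13.9966 → s = 0.0034
seg 2 [143.7°–299.8°] cycloidal, h=-14: full span → s += -14 → s = 0.0000
seg 3 [299.8°–329.8°] simple-harmonic, h=5: θ=324.7° here. β=24.9, B=30. 5/2·(1 − cos(π·0.8300)) = 4.6519 → s = 4.6519
seg 3 [299.8°–329.8°] simple-harmonic, h=5: full span → s += 5 → s = 5.0000
seg 4 [329.8°–360°] simple-harmonic, h=-5: θ=349° here. β=19.2, B=30.2. -5/2·(1 − cos(π·0.6358)) = -3.5342 → s = 1.4658

θ=263.7°: 1.0249
θ=294.6°: 0.0034
θ=324.7°: 4.6519
θ=349°: 1.4658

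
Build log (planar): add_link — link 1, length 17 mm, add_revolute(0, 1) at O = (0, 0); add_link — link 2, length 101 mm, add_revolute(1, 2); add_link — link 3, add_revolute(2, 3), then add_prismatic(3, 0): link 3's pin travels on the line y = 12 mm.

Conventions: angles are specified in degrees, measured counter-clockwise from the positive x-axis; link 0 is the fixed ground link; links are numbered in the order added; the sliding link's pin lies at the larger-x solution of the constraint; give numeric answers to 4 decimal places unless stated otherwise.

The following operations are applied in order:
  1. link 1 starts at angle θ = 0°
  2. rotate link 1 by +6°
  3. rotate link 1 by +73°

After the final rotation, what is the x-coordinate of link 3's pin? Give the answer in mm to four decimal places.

geometry: r = 17 mm, L = 101 mm, e = 12 mm; θ starts at 0°
rotate link 1 by +6°: θ ← 0° +6° = 6°
rotate link 1 by +73°: θ ← 6° +73° = 79°
crank pin P = (r cos θ, r sin θ) = (3.243753, 16.687662)
h = r sin θ − e = 16.687662 − 12 = 4.687662
x = r cos θ + √(L² − h²) = 3.243753 + 100.891158 = 104.134911

104.1349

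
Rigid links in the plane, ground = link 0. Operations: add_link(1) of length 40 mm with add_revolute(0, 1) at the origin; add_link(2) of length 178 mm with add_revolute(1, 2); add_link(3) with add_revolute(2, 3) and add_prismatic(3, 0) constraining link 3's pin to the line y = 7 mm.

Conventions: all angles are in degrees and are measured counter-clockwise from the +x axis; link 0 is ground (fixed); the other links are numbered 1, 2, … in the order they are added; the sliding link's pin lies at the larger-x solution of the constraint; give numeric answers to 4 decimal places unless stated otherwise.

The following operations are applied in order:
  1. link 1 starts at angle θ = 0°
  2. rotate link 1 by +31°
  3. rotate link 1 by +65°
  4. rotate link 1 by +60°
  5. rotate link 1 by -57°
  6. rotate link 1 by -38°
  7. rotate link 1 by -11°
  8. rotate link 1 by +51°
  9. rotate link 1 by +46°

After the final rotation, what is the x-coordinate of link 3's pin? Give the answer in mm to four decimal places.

geometry: r = 40 mm, L = 178 mm, e = 7 mm; θ starts at 0°
rotate link 1 by +31°: θ ← 0° +31° = 31°
rotate link 1 by +65°: θ ← 31° +65° = 96°
rotate link 1 by +60°: θ ← 96° +60° = 156°
rotate link 1 by -57°: θ ← 156° -57° = 99°
rotate link 1 by -38°: θ ← 99° -38° = 61°
rotate link 1 by -11°: θ ← 61° -11° = 50°
rotate link 1 by +51°: θ ← 50° +51° = 101°
rotate link 1 by +46°: θ ← 101° +46° = 147°
crank pin P = (r cos θ, r sin θ) = (-33.546823, 21.785561)
h = r sin θ − e = 21.785561 − 7 = 14.785561
x = r cos θ + √(L² − h²) = -33.546823 + 177.384856 = 143.838033

143.8380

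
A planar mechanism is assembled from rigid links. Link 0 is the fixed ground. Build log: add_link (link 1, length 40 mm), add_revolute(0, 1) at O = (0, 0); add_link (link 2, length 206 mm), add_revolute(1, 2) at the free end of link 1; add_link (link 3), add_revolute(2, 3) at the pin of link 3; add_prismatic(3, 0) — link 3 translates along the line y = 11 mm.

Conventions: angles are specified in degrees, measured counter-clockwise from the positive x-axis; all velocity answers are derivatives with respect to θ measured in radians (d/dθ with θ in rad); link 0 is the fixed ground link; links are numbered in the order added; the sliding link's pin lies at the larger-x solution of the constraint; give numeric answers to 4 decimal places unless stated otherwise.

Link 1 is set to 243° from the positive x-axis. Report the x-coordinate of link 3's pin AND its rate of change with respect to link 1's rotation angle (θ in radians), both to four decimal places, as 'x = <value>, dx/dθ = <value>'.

geometry: r = 40 mm, L = 206 mm, e = 11 mm
crank pin P = (r cos θ, r sin θ) = (-18.159620, -35.640261)
h = r sin θ − e = -35.640261 − 11 = -46.640261
x = r cos θ + √(L² − h²) = -18.159620 + 200.650657 = 182.491037
dx/dθ = −r sin θ − h·r cos θ/√(L² − h²) (θ in radians; h = -46.640261) = 31.419146

x = 182.4910, dx/dθ = 31.4191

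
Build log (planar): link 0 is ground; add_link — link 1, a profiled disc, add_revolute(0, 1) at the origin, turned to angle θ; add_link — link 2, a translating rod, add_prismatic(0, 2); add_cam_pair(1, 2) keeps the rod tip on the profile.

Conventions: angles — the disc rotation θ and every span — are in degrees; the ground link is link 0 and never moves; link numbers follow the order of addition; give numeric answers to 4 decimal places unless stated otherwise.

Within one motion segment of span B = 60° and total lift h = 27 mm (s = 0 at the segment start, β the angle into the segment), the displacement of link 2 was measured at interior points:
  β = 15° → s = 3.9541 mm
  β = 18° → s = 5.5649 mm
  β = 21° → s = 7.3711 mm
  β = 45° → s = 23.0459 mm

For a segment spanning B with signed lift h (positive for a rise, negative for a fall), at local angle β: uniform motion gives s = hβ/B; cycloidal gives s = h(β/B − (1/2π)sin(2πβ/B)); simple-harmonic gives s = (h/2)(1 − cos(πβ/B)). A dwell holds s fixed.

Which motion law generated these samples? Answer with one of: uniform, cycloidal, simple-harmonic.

candidates at β/B = r: uniform s = h·r (linear in β); cycloidal s = h·(r − sin(2πr)/(2π)); simple-harmonic s = (h/2)(1 − cos(πr))
β=15°: printed 3.9541 | uniform 6.7500, cycloidal 2.4528, simple-harmonic 3.9541
β=18°: printed 5.5649 | uniform 8.1000, cycloidal 4.0131, simple-harmonic 5.5649
β=21°: printed 7.3711 | uniform 9.4500, cycloidal 5.9735, simple-harmonic 7.3711
β=45°: printed 23.0459 | uniform 20.2500, cycloidal 24.5472, simple-harmonic 23.0459
only one law matches every sample → simple-harmonic

simple-harmonic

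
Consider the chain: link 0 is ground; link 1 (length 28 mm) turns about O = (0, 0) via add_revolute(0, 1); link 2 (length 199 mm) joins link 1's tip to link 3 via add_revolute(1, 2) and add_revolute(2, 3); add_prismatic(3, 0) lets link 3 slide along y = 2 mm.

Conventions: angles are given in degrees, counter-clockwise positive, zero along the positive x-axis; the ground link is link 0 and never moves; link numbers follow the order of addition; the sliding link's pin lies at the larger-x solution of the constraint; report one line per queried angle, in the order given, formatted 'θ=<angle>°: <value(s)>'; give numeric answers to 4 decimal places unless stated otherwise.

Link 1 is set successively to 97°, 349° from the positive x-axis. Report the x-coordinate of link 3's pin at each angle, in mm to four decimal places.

geometry: r = 28 mm, L = 199 mm, e = 2 mm
θ=97°: crank pin P = (r cos θ, r sin θ) = (-3.412342, 27.791292)
θ=97°: h = r sin θ − e = 27.791292 − 2 = 25.791292
θ=97°: x = r cos θ + √(L² − h²) = -3.412342 + 197.321588 = 193.909247
θ=349°: crank pin P = (r cos θ, r sin θ) = (27.485561, -5.342652)
θ=349°: h = r sin θ − e = -5.342652 − 2 = -7.342652
θ=349°: x = r cos θ + √(L² − h²) = 27.485561 + 198.864490 = 226.350051

θ=97°: 193.9092
θ=349°: 226.3501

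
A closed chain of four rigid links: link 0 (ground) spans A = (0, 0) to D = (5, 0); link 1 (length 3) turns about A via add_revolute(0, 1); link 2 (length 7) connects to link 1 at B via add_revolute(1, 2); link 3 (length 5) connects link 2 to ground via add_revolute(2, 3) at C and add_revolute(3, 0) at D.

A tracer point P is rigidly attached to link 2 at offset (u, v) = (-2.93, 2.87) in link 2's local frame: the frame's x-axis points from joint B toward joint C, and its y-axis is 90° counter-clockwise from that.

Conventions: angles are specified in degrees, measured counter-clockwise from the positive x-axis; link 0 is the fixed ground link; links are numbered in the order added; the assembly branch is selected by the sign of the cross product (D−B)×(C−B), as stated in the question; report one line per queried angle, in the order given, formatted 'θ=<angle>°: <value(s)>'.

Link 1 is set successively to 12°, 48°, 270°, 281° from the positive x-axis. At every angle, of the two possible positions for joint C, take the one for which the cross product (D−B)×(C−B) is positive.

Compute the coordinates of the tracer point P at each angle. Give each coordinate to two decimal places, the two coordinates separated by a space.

A=(0,0), D=(5.00,0)
θ=12°: B = A + 3.00·(cos12°, sin12°) = (2.9344, 0.6237)
θ=12°: |BD| = 2.1577
θ=12°: circle(B,7.00) ∩ circle(D,5.00): a=6.6404, h=2.2148
θ=12°:   candidates: C₊=(9.9316,0.8244) cross=4.779; C₋=(8.6511,-3.4161) cross=-4.779
θ=12°:   branch + wants cross > 0 → take C=(9.9316,0.8244) (cross=4.779)
θ=12°: ex = (C−B)/|BC| = (0.9996,0.0287); ey = (-0.0287,0.9996)
θ=12°: P = B + -2.93·ex + 2.87·ey = (-0.0766,3.4086)
θ=48°: B = A + 3.00·(cos48°, sin48°) = (2.0074, 2.2294)
θ=48°: |BD| = 3.7318
θ=48°: circle(B,7.00) ∩ circle(D,5.00): a=5.0815, h=4.8144
θ=48°:   candidates: C₊=(8.9586,3.0544) cross=17.966; C₋=(3.2062,-4.6671) cross=-17.966
θ=48°:   branch + wants cross > 0 → take C=(8.9586,3.0544) (cross=17.966)
θ=48°: ex = (C−B)/|BC| = (0.9930,0.1179); ey = (-0.1179,0.9930)
θ=48°: P = B + -2.93·ex + 2.87·ey = (-1.2404,4.7341)
θ=270°: B = A + 3.00·(cos270°, sin270°) = (-0.0000, -3.0000)
θ=270°: |BD| = 5.8310
θ=270°: circle(B,7.00) ∩ circle(D,5.00): a=4.9735, h=4.9259
θ=270°:   candidates: C₊=(1.7303,3.7828) cross=28.723; C₋=(6.7991,-4.6651) cross=-28.723
θ=270°:   branch + wants cross > 0 → take C=(1.7303,3.7828) (cross=28.723)
θ=270°: ex = (C−B)/|BC| = (0.2472,0.9690); ey = (-0.9690,0.2472)
θ=270°: P = B + -2.93·ex + 2.87·ey = (-3.5052,-5.1296)
θ=281°: B = A + 3.00·(cos281°, sin281°) = (0.5724, -2.9449)
θ=281°: |BD| = 5.3175
θ=281°: circle(B,7.00) ∩ circle(D,5.00): a=4.9154, h=4.9838
θ=281°:   candidates: C₊=(1.9052,3.9271) cross=26.501; C₋=(7.4253,-4.3724) cross=-26.501
θ=281°:   branch + wants cross > 0 → take C=(1.9052,3.9271) (cross=26.501)
θ=281°: ex = (C−B)/|BC| = (0.1904,0.9817); ey = (-0.9817,0.1904)
θ=281°: P = B + -2.93·ex + 2.87·ey = (-2.8029,-5.2749)

θ=12°: -0.08 3.41
θ=48°: -1.24 4.73
θ=270°: -3.51 -5.13
θ=281°: -2.80 -5.27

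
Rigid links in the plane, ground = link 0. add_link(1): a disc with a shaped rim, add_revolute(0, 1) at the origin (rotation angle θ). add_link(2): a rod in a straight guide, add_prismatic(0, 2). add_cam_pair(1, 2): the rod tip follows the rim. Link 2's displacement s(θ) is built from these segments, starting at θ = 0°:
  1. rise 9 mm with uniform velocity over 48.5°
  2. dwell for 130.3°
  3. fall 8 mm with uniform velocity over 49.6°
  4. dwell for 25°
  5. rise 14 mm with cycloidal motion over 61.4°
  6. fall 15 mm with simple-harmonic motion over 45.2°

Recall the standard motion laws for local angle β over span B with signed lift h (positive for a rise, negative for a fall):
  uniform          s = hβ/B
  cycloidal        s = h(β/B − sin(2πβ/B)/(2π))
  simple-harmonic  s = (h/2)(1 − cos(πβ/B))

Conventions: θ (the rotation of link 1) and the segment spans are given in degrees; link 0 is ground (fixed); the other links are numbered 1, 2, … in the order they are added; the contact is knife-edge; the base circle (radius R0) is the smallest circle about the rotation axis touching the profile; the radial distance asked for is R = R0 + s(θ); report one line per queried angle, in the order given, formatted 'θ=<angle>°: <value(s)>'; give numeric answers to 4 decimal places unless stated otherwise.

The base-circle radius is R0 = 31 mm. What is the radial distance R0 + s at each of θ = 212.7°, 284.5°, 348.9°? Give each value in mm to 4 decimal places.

segment 1 (0° to 48.5°, uniform, h = 9) is passed completely: s = 0.0000 + (9) = 9.0000
segment 2 (48.5° to 178.8°, dwell): s unchanged at 9.0000
θ = 212.7° falls in segment 3 (178.8° to 228.4°, uniform, h = -8): β = 212.7 − 178.8 = 33.9°, B = 49.6°; Δs = -8·33.9/49.6 = -5.4677; s = 9.0000 − 5.4677 = 3.5323
segment 3 (178.8° to 228.4°, uniform, h = -8) is passed completely: s = 9.0000 + (-8) = 1.0000
segment 4 (228.4° to 253.4°, dwell): s unchanged at 1.0000
θ = 284.5° falls in segment 5 (253.4° to 314.8°, cycloidal, h = 14): β = 284.5 − 253.4 = 31.1°, B = 61.4°; Δs = 14·(0.5065 − sin(2π·0.5065)/(2π)) = 7.1824; s = 1.0000 + 7.1824 = 8.1824
segment 5 (253.4° to 314.8°, cycloidal, h = 14) is passed completely: s = 1.0000 + (14) = 15.0000
θ = 348.9° falls in segment 6 (314.8° to 360°, simple-harmonic, h = -15): β = 348.9 − 314.8 = 34.1°, B = 45.2°; Δs = -15/2·(1 − cos(π·0.7544)) = -12.8765; s = 15.0000 − 12.8765 = 2.1235
θ=212.7°: R = R0 + s = 31 + 3.5323 = 34.5323
θ=284.5°: R = R0 + s = 31 + 8.1824 = 39.1824
θ=348.9°: R = R0 + s = 31 + 2.1235 = 33.1235

θ=212.7°: 34.5323
θ=284.5°: 39.1824
θ=348.9°: 33.1235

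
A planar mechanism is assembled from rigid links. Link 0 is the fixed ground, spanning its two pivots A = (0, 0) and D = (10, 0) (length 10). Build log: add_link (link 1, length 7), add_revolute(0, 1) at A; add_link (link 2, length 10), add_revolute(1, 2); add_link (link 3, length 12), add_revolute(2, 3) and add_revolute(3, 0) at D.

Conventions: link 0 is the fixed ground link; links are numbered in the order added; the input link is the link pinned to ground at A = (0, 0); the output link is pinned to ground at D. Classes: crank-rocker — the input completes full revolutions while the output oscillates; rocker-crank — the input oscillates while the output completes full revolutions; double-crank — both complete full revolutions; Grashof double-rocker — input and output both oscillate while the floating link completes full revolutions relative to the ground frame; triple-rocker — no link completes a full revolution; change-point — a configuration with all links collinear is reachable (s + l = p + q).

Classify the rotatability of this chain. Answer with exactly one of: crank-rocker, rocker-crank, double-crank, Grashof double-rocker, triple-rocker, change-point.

lengths: ground=10, input=7, coupler=10, output=12
sorted: s=7 (shortest), l=12 (longest), p+q=20
s + l = 19 vs p + q = 20
s + l < p + q (Grashof) with shortest = input link → crank-rocker

crank-rocker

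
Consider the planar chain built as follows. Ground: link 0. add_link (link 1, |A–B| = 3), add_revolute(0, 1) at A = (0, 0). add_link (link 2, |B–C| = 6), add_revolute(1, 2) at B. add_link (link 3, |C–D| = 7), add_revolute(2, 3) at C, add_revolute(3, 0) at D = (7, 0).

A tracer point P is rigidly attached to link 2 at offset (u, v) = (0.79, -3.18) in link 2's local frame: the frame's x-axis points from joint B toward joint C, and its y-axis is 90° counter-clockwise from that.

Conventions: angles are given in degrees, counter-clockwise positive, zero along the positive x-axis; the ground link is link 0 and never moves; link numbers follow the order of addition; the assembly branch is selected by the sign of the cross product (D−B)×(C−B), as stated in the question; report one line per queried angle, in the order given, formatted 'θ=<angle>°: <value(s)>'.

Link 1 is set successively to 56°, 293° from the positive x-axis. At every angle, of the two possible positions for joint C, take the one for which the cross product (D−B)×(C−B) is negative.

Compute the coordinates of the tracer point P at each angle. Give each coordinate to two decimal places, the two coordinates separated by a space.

A=(0,0), D=(7.00,0)
θ=56°: B = A + 3.00·(cos56°, sin56°) = (1.6776, 2.4871)
θ=56°: |BD| = 5.8749
θ=56°: circle(B,6.00) ∩ circle(D,7.00): a=1.8310, h=5.7138
θ=56°:   candidates: C₊=(5.7553,6.8885) cross=33.568; C₋=(0.9175,-3.4645) cross=-33.568
θ=56°:   branch - wants cross < 0 → take C=(0.9175,-3.4645) (cross=-33.568)
θ=56°: ex = (C−B)/|BC| = (-0.1267,-0.9919); ey = (0.9919,-0.1267)
θ=56°: P = B + 0.79·ex + -3.18·ey = (-1.5769,2.1063)
θ=293°: B = A + 3.00·(cos293°, sin293°) = (1.1722, -2.7615)
θ=293°: |BD| = 6.4490
θ=293°: circle(B,6.00) ∩ circle(D,7.00): a=2.2166, h=5.5756
θ=293°:   candidates: C₊=(0.7878,3.2262) cross=35.957; C₋=(5.5628,-6.8509) cross=-35.957
θ=293°:   branch - wants cross < 0 → take C=(5.5628,-6.8509) (cross=-35.957)
θ=293°: ex = (C−B)/|BC| = (0.7318,-0.6816); ey = (0.6816,0.7318)
θ=293°: P = B + 0.79·ex + -3.18·ey = (-0.4171,-5.6270)

θ=56°: -1.58 2.11
θ=293°: -0.42 -5.63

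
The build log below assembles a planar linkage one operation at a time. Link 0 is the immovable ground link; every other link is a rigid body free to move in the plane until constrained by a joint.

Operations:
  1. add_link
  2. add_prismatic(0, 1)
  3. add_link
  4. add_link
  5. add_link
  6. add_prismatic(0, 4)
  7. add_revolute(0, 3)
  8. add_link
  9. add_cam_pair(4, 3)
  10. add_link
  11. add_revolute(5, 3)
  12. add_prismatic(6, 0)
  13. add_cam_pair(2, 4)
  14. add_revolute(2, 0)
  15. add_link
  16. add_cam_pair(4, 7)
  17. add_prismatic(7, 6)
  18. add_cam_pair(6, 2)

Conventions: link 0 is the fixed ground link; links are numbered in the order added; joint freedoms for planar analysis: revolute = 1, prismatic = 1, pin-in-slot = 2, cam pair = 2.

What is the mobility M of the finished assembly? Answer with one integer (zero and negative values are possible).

link 0 = ground. State L|J1|J2 = 1|0|0
+link1  2|0|0
P(0,1) f=1→J1  2|1|0
+link2  3|1|0
+link3  4|1|0
+link4  5|1|0
P(0,4) f=1→J1  5|2|0
R(0,3) f=1→J1  5|3|0
+link5  6|3|0
C(4,3) f=2→J2  6|3|1
+link6  7|3|1
R(5,3) f=1→J1  7|4|1
P(6,0) f=1→J1  7|5|1
C(2,4) f=2→J2  7|5|2
R(2,0) f=1→J1  7|6|2
+link7  8|6|2
C(4,7) f=2→J2  8|6|3
P(7,6) f=1→J1  8|7|3
C(6,2) f=2→J2  8|7|4
M = 3(8−1)−2·7−4 = 21−14−4 = 3

M = 3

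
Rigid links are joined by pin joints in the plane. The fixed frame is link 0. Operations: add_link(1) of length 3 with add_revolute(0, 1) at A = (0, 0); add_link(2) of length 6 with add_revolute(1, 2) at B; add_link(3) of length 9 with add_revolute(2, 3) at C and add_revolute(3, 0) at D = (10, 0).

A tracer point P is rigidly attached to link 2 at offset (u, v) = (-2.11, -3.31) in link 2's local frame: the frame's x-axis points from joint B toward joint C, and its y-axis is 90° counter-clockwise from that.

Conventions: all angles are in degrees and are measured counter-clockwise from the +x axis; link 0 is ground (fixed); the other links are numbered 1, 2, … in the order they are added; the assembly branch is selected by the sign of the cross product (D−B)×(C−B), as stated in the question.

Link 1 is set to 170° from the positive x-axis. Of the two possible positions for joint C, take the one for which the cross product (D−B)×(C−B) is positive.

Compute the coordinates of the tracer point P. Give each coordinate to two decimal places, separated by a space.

A=(0,0), D=(10.00,0)
B = A + 3.00·(cos170°, sin170°) = (-2.9544, 0.5209)
|BD| = 12.9649
circle(B,6.00) ∩ circle(D,9.00): a=4.7470, h=3.6696
  candidates: C₊=(1.9362,3.9969) cross=47.576; C₋=(1.6413,-3.3364) cross=-47.576
  branch + wants cross > 0 → take C=(1.9362,3.9969) (cross=47.576)
ex = (C−B)/|BC| = (0.8151,0.5793); ey = (-0.5793,0.8151)
P = B + -2.11·ex + -3.31·ey = (-2.7567,-3.3994)

-2.76 -3.40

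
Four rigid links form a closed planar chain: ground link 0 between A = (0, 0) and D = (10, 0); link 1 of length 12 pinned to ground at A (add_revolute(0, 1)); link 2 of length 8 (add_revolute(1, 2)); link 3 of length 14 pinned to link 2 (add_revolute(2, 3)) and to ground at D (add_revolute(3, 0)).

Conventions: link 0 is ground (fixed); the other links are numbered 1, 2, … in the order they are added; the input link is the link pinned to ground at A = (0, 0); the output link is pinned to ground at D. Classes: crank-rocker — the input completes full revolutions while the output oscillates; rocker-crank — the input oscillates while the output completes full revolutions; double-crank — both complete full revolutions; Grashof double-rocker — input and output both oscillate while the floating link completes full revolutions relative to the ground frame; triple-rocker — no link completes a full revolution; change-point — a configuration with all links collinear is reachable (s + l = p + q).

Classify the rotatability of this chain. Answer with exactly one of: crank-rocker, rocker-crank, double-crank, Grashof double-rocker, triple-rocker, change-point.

lengths: ground=10, input=12, coupler=8, output=14
sorted: s=8 (shortest), l=14 (longest), p+q=22
s + l = 22 vs p + q = 22
s + l = p + q → change-point (collinear configuration reachable)

change-point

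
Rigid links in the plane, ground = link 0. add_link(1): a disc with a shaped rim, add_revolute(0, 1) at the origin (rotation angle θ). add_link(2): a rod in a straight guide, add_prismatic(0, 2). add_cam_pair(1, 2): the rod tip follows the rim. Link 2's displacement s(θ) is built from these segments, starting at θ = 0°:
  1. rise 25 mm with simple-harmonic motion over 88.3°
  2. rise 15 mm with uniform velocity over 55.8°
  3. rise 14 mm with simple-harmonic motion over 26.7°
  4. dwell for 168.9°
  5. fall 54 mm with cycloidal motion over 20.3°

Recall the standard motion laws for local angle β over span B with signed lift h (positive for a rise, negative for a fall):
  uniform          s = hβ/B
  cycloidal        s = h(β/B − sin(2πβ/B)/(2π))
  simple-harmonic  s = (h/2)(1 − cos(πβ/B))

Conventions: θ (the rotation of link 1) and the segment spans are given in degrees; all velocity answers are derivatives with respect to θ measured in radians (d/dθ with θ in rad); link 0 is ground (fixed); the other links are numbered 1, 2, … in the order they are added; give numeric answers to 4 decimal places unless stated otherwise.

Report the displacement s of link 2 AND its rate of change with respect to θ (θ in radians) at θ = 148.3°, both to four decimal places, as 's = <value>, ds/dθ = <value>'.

segment 1 (0° to 88.3°, simple-harmonic, h = 25) is passed completely: s = 0.0000 + (25) = 25.0000
segment 2 (88.3° to 144.1°, uniform, h = 15) is passed completely: s = 25.0000 + (15) = 40.0000
θ = 148.3° falls in segment 3 (144.1° to 170.8°, simple-harmonic, h = 14): β = 148.3 − 144.1 = 4.2°, B = 26.7°; Δs = 14/2·(1 − cos(π·0.1573)) = 0.8375; s = 40.0000 + 0.8375 = 40.8375
velocity in seg [144.1°–170.8°] (simple-harmonic), θ in radians: β = 4.2° = 0.0733 rad, B = 26.7° = 0.4660 rad; ds/dθ = (πh/(2B)) sin(πβ/B) = (π·14/(2·0.4660)) sin(π·0.1573) = 22.383294 mm/rad

s = 40.8375, ds/dθ = 22.3833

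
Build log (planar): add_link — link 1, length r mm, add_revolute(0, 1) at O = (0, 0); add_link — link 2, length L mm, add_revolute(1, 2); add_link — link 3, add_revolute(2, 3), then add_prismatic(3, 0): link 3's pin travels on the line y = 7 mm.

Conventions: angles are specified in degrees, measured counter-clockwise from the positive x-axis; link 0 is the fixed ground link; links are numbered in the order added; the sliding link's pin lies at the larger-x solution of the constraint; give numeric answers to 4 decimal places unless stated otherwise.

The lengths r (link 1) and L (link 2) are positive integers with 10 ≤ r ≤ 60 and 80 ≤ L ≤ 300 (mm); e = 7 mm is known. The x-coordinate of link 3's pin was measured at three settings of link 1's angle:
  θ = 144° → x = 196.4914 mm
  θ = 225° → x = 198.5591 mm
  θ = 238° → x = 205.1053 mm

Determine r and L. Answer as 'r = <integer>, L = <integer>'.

constraint per measurement: (x − r cos θ)² + (r sin θ − e)² = L²
subtracting the θ₁ and θ₂ equations cancels the r² and L² terms:
r = (x₁² − x₂²) / (2[(x₁cos θ₁ + e sin θ₁) − (x₂cos θ₂ + e sin θ₂)]) = 43.0003 → r = 43
L² = (x₁ − r cos θ₁)² + (r sin θ₁ − e)² = 53824.0034 → L = 232.0000 → L = 232
check at θ₃=238°: x = 205.1053 (printed 205.1053) ✓

r = 43, L = 232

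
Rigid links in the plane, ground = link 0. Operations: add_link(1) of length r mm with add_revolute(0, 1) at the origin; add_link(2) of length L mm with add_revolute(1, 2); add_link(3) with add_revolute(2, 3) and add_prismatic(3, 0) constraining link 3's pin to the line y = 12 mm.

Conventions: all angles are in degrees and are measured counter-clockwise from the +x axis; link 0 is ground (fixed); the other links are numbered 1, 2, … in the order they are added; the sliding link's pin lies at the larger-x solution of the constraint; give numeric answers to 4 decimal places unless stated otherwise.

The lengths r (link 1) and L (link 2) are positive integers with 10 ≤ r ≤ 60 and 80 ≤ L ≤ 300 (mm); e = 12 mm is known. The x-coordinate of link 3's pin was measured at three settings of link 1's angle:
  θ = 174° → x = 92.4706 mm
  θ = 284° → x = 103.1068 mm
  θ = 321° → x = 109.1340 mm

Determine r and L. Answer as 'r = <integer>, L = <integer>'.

constraint per measurement: (x − r cos θ)² + (r sin θ − e)² = L²
subtracting the θ₁ and θ₂ equations cancels the r² and L² terms:
r = (x₁² − x₂²) / (2[(x₁cos θ₁ + e sin θ₁) − (x₂cos θ₂ + e sin θ₂)]) = 10.0000 → r = 10
L² = (x₁ − r cos θ₁)² + (r sin θ₁ − e)² = 10609.0058 → L = 103.0000 → L = 103
check at θ₃=321°: x = 109.1340 (printed 109.1340) ✓

r = 10, L = 103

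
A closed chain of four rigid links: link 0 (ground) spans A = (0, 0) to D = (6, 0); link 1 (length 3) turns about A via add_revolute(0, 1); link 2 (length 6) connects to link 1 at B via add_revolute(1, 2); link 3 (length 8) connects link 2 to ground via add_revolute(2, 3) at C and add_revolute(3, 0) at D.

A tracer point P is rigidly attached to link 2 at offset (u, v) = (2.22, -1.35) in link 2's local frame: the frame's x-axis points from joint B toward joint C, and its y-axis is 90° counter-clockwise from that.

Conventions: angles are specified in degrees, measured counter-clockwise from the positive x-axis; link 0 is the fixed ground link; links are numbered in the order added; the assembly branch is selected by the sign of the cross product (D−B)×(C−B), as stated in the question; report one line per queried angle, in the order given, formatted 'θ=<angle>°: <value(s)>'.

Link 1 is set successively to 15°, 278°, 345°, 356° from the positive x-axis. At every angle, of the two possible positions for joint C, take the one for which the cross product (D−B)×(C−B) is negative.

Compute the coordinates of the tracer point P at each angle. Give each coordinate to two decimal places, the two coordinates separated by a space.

A=(0,0), D=(6.00,0)
θ=15°: B = A + 3.00·(cos15°, sin15°) = (2.8978, 0.7765)
θ=15°: |BD| = 3.1979
θ=15°: circle(B,6.00) ∩ circle(D,8.00): a=-2.7789, h=5.3177
θ=15°:   candidates: C₊=(1.4932,6.6097) cross=17.006; C₋=(-1.0891,-3.7074) cross=-17.006
θ=15°:   branch - wants cross < 0 → take C=(-1.0891,-3.7074) (cross=-17.006)
θ=15°: ex = (C−B)/|BC| = (-0.6645,-0.7473); ey = (0.7473,-0.6645)
θ=15°: P = B + 2.22·ex + -1.35·ey = (0.4138,0.0145)
θ=278°: B = A + 3.00·(cos278°, sin278°) = (0.4175, -2.9708)
θ=278°: |BD| = 6.3237
θ=278°: circle(B,6.00) ∩ circle(D,8.00): a=0.9480, h=5.9246
θ=278°:   candidates: C₊=(-1.5289,2.7047) cross=37.466; C₋=(4.0377,-7.7556) cross=-37.466
θ=278°:   branch - wants cross < 0 → take C=(4.0377,-7.7556) (cross=-37.466)
θ=278°: ex = (C−B)/|BC| = (0.6034,-0.7975); ey = (0.7975,0.6034)
θ=278°: P = B + 2.22·ex + -1.35·ey = (0.6804,-5.5557)
θ=345°: B = A + 3.00·(cos345°, sin345°) = (2.8978, -0.7765)
θ=345°: |BD| = 3.1979
θ=345°: circle(B,6.00) ∩ circle(D,8.00): a=-2.7789, h=5.3177
θ=345°:   candidates: C₊=(-1.0891,3.7074) cross=17.006; C₋=(1.4932,-6.6097) cross=-17.006
θ=345°:   branch - wants cross < 0 → take C=(1.4932,-6.6097) (cross=-17.006)
θ=345°: ex = (C−B)/|BC| = (-0.2341,-0.9722); ey = (0.9722,-0.2341)
θ=345°: P = B + 2.22·ex + -1.35·ey = (1.0656,-2.6187)
θ=356°: B = A + 3.00·(cos356°, sin356°) = (2.9927, -0.2093)
θ=356°: |BD| = 3.0146
θ=356°: circle(B,6.00) ∩ circle(D,8.00): a=-3.1368, h=5.1147
θ=356°:   candidates: C₊=(-0.4916,4.6754) cross=15.419; C₋=(0.2185,-5.5294) cross=-15.419
θ=356°:   branch - wants cross < 0 → take C=(0.2185,-5.5294) (cross=-15.419)
θ=356°: ex = (C−B)/|BC| = (-0.4624,-0.8867); ey = (0.8867,-0.4624)
θ=356°: P = B + 2.22·ex + -1.35·ey = (0.7692,-1.5535)

θ=15°: 0.41 0.01
θ=278°: 0.68 -5.56
θ=345°: 1.07 -2.62
θ=356°: 0.77 -1.55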